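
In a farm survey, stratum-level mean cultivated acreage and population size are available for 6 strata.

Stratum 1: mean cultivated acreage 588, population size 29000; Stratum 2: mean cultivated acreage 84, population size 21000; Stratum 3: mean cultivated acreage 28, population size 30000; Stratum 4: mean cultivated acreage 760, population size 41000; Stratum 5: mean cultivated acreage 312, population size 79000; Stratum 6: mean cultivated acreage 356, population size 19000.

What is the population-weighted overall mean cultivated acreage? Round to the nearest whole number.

375

Σ Nₕ·x̄ₕ = 588×29000 + 84×21000 + 28×30000 + 760×41000 + 312×79000 + 356×19000
  = 17052000 + 1764000 + 840000 + 31160000 + 24648000 + 6764000 = 82228000
Σ Nₕ = 29000 + 21000 + 30000 + 41000 + 79000 + 19000 = 219000
Overall mean = 82228000 / 219000 = 375.47032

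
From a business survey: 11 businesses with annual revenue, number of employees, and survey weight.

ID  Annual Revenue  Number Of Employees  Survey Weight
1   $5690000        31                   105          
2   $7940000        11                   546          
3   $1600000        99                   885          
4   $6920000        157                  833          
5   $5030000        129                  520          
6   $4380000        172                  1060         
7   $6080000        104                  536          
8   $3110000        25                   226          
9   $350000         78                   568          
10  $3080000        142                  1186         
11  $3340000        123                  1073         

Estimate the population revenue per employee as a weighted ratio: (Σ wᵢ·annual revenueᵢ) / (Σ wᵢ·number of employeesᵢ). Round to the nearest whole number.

34840

Σ wᵢ·y = 5690000×105 + 7940000×546 + 1600000×885 + 6920000×833 + 5030000×520 + 4380000×1060 + 6080000×536 + 3110000×226 + 350000×568 + 3080000×1186 + 3340000×1073
  = 597450000 + 4335240000 + 1416000000 + 5764360000 + 2615600000 + 4642800000 + 3258880000 + 702860000 + 198800000 + 3652880000 + 3583820000 = 30768690000
Σ wᵢ·x = 883146
Ratio = 30768690000 / 883146 = 34839.868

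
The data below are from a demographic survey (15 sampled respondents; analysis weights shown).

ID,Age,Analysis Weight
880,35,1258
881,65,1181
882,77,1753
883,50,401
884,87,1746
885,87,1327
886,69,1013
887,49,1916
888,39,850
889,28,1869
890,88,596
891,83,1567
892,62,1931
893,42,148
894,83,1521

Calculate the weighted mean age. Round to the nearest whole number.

Weighted sum = 1227130
Sum of weights = 19077
Weighted mean = 1227130 / 19077 = 64.325104

64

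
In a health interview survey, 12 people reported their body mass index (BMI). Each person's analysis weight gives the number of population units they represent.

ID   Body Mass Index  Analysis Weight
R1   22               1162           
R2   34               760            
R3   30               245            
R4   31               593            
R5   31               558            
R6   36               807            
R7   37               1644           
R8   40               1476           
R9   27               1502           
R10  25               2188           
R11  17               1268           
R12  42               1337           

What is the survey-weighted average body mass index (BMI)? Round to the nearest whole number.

Weighted sum = 416319
Sum of weights = 1162 + 760 + 245 + 593 + 558 + 807 + 1644 + 1476 + 1502 + 2188 + 1268 + 1337 = 13540
Weighted mean = 416319 / 13540 = 30.747341

31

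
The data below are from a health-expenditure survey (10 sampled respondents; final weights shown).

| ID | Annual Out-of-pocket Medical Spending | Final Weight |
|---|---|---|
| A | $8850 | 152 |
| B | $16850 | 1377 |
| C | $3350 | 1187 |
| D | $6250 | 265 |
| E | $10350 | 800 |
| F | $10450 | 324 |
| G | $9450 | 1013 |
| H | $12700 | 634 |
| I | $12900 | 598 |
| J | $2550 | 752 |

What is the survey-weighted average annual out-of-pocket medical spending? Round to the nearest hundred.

Weighted sum = 8850×152 + 16850×1377 + 3350×1187 + 6250×265 + 10350×800 + 10450×324 + 9450×1013 + 12700×634 + 12900×598 + 2550×752
  = 1345200 + 23202450 + 3976450 + 1656250 + 8280000 + 3385800 + 9572850 + 8051800 + 7714200 + 1917600 = 69102600
Sum of weights = 152 + 1377 + 1187 + 265 + 800 + 324 + 1013 + 634 + 598 + 752 = 7102
Weighted mean = 69102600 / 7102 = 9730.0197

9700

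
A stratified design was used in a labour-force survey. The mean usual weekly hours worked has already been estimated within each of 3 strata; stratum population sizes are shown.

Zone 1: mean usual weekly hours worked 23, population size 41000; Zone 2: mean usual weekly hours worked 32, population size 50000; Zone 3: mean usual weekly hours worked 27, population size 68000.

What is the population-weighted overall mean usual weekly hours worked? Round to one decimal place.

27.5

Σ Nₕ·x̄ₕ = 23×41000 + 32×50000 + 27×68000
  = 4379000
Σ Nₕ = 41000 + 50000 + 68000 = 159000
Overall mean = 4379000 / 159000 = 27.540881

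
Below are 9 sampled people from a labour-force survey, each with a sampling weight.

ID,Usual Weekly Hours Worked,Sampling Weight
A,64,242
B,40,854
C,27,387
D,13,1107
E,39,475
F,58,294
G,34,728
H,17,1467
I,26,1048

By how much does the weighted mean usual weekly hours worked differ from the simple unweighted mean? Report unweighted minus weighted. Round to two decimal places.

Unweighted sum = 64 + 40 + 27 + 13 + 39 + 58 + 34 + 17 + 26 = 318
Unweighted mean = 318 / 9 = 35.333333
Weighted sum = 64×242 + 40×854 + 27×387 + 13×1107 + 39×475 + 58×294 + 34×728 + 17×1467 + 26×1048
  = 15488 + 34160 + 10449 + 14391 + 18525 + 17052 + 24752 + 24939 + 27248 = 187004
Sum of weights = 242 + 854 + 387 + 1107 + 475 + 294 + 728 + 1467 + 1048 = 6602
Weighted mean = 187004 / 6602 = 28.325356
Difference (unweighted minus weighted) = 7.0079774

7.01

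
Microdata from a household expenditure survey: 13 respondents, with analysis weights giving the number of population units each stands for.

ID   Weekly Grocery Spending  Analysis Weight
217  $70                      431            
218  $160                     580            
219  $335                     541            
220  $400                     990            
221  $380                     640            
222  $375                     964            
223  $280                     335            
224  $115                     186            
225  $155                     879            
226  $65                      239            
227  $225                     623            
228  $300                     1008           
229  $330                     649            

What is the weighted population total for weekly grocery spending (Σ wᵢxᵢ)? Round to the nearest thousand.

Weighted total = 2228620

2229000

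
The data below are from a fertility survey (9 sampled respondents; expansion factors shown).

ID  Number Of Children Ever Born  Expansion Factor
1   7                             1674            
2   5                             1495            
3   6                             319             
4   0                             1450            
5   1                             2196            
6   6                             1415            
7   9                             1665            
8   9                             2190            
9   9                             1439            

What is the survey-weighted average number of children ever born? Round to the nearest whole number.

6

Weighted sum = 7×1674 + 5×1495 + 6×319 + 0×1450 + 1×2196 + 6×1415 + 9×1665 + 9×2190 + 9×1439
  = 11718 + 7475 + 1914 + 0 + 2196 + 8490 + 14985 + 19710 + 12951 = 79439
Sum of weights = 1674 + 1495 + 319 + 1450 + 2196 + 1415 + 1665 + 2190 + 1439 = 13843
Weighted mean = 79439 / 13843 = 5.7385682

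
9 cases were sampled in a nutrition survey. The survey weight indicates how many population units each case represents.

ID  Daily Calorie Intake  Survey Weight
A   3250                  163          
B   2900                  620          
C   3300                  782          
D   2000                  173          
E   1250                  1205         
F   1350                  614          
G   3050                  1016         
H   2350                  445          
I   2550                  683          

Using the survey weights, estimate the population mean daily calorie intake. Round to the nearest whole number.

2364

Weighted sum = 3250×163 + 2900×620 + 3300×782 + 2000×173 + 1250×1205 + 1350×614 + 3050×1016 + 2350×445 + 2550×683
  = 529750 + 1798000 + 2580600 + 346000 + 1506250 + 828900 + 3098800 + 1045750 + 1741650 = 13475700
Sum of weights = 163 + 620 + 782 + 173 + 1205 + 614 + 1016 + 445 + 683 = 5701
Weighted mean = 13475700 / 5701 = 2363.7432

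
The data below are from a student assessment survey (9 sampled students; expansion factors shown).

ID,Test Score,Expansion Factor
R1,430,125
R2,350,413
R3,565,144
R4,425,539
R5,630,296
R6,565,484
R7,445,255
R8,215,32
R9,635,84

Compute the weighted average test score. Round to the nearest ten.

Weighted sum = 430×125 + 350×413 + 565×144 + 425×539 + 630×296 + 565×484 + 445×255 + 215×32 + 635×84
  = 53750 + 144550 + 81360 + 229075 + 186480 + 273460 + 113475 + 6880 + 53340 = 1142370
Sum of weights = 125 + 413 + 144 + 539 + 296 + 484 + 255 + 32 + 84 = 2372
Weighted mean = 1142370 / 2372 = 481.60624

480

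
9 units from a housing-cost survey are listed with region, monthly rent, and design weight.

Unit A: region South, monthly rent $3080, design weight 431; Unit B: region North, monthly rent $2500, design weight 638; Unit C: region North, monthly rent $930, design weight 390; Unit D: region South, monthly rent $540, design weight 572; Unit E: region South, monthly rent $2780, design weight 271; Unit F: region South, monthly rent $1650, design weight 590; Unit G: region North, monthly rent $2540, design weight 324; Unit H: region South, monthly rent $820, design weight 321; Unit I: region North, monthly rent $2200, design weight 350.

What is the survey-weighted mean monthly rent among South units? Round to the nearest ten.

1660

South rows: A, D, E, F, H
Weighted sum = 3080×431 + 540×572 + 2780×271 + 1650×590 + 820×321
  = 3626460
Sum of weights = 431 + 572 + 271 + 590 + 321 = 2185
Weighted mean = 3626460 / 2185 = 1659.7071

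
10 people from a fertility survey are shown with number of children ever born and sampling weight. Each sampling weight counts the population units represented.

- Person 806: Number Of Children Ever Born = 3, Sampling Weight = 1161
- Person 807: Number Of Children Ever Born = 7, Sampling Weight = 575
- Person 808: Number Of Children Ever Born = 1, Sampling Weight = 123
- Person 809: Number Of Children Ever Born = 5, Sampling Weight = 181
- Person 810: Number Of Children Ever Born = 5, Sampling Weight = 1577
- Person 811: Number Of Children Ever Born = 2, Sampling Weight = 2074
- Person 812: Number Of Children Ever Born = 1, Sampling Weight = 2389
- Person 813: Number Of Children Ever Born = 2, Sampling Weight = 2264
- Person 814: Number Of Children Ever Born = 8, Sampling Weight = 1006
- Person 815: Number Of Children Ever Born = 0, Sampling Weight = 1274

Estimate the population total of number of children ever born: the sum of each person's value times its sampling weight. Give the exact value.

35534

Weighted total = 3×1161 + 7×575 + 1×123 + 5×181 + 5×1577 + 2×2074 + 1×2389 + 2×2264 + 8×1006 + 0×1274
  = 3483 + 4025 + 123 + 905 + 7885 + 4148 + 2389 + 4528 + 8048 + 0 = 35534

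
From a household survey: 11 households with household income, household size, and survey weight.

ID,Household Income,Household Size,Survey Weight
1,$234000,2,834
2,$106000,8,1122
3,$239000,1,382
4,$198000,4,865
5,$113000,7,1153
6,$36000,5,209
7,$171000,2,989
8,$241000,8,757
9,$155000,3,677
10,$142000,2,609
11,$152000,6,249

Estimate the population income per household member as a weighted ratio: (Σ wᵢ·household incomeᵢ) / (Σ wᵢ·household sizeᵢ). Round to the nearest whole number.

Σ wᵢ·y = 234000×834 + 106000×1122 + 239000×382 + 198000×865 + 113000×1153 + 36000×209 + 171000×989 + 241000×757 + 155000×677 + 142000×609 + 152000×249
  = 1295286000
Σ wᵢ·x = 2×834 + 8×1122 + 1×382 + 4×865 + 7×1153 + 5×209 + 2×989 + 8×757 + 3×677 + 2×609 + 6×249
  = 36379
Ratio = 1295286000 / 36379 = 35605.322

35605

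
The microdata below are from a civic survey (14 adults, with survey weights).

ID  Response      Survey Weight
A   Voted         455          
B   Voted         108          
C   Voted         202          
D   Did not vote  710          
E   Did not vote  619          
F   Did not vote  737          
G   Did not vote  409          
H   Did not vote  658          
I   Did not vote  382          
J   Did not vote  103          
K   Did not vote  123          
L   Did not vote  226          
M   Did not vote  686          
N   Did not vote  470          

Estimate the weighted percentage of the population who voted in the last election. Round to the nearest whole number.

Sum of weights for 'Voted' = 455 + 108 + 202 = 765
Total weight = 5888
Weighted proportion = 765 / 5888 = 0.12992527 → 12.992527%

13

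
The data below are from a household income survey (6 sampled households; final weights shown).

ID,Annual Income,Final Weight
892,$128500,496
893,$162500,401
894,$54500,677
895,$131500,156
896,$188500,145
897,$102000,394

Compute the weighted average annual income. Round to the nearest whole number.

Weighted sum = 128500×496 + 162500×401 + 54500×677 + 131500×156 + 188500×145 + 102000×394
  = 253829500
Sum of weights = 2269
Weighted mean = 253829500 / 2269 = 111868.44

111868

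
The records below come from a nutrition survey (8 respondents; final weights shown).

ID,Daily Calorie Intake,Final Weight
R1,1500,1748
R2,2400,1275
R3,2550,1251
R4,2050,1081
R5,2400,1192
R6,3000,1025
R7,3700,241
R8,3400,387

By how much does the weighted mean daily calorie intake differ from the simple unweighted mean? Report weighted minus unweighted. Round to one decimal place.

Unweighted sum = 1500 + 2400 + 2550 + 2050 + 2400 + 3000 + 3700 + 3400 = 21000
Unweighted mean = 21000 / 8 = 2625
Weighted sum = 19231400
Sum of weights = 1748 + 1275 + 1251 + 1081 + 1192 + 1025 + 241 + 387 = 8200
Weighted mean = 19231400 / 8200 = 2345.2927
Difference (weighted minus unweighted) = -279.70732

-279.7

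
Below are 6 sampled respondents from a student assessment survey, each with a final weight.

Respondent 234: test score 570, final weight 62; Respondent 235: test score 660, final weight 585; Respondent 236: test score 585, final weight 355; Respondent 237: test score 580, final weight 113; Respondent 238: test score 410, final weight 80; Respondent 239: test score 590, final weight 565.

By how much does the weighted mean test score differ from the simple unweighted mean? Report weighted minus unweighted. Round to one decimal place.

Unweighted sum = 570 + 660 + 585 + 580 + 410 + 590 = 3395
Unweighted mean = 3395 / 6 = 565.83333
Weighted sum = 570×62 + 660×585 + 585×355 + 580×113 + 410×80 + 590×565
  = 35340 + 386100 + 207675 + 65540 + 32800 + 333350 = 1060805
Sum of weights = 62 + 585 + 355 + 113 + 80 + 565 = 1760
Weighted mean = 1060805 / 1760 = 602.73011
Difference (weighted minus unweighted) = 36.89678

36.9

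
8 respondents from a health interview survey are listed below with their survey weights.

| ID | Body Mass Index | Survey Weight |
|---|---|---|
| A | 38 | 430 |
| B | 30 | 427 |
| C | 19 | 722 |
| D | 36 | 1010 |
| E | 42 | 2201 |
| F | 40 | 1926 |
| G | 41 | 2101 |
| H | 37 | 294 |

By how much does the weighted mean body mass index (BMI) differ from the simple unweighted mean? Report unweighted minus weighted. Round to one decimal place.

-2.6

Unweighted sum = 38 + 30 + 19 + 36 + 42 + 40 + 41 + 37 = 283
Unweighted mean = 283 / 8 = 35.375
Weighted sum = 38×430 + 30×427 + 19×722 + 36×1010 + 42×2201 + 40×1926 + 41×2101 + 37×294
  = 16340 + 12810 + 13718 + 36360 + 92442 + 77040 + 86141 + 10878 = 345729
Sum of weights = 430 + 427 + 722 + 1010 + 2201 + 1926 + 2101 + 294 = 9111
Weighted mean = 345729 / 9111 = 37.946329
Difference (unweighted minus weighted) = -2.5713286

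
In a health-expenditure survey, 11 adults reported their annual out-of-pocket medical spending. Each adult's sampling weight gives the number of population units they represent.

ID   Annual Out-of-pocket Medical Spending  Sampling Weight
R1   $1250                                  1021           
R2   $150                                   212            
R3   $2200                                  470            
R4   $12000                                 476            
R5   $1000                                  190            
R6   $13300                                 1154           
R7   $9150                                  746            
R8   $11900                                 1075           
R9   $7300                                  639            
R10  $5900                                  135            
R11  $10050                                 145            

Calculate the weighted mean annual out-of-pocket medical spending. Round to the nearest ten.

8000

Weighted sum = 1250×1021 + 150×212 + 2200×470 + 12000×476 + 1000×190 + 13300×1154 + 9150×746 + 11900×1075 + 7300×639 + 5900×135 + 10050×145
  = 1276250 + 31800 + 1034000 + 5712000 + 190000 + 15348200 + 6825900 + 12792500 + 4664700 + 796500 + 1457250 = 50129100
Sum of weights = 1021 + 212 + 470 + 476 + 190 + 1154 + 746 + 1075 + 639 + 135 + 145 = 6263
Weighted mean = 50129100 / 6263 = 8004.0077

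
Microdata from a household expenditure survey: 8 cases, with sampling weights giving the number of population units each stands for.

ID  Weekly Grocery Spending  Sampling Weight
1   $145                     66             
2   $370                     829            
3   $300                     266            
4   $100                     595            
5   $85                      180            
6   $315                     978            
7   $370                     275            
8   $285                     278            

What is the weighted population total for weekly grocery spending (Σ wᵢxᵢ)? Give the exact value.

959950

Weighted total = 145×66 + 370×829 + 300×266 + 100×595 + 85×180 + 315×978 + 370×275 + 285×278
  = 9570 + 306730 + 79800 + 59500 + 15300 + 308070 + 101750 + 79230 = 959950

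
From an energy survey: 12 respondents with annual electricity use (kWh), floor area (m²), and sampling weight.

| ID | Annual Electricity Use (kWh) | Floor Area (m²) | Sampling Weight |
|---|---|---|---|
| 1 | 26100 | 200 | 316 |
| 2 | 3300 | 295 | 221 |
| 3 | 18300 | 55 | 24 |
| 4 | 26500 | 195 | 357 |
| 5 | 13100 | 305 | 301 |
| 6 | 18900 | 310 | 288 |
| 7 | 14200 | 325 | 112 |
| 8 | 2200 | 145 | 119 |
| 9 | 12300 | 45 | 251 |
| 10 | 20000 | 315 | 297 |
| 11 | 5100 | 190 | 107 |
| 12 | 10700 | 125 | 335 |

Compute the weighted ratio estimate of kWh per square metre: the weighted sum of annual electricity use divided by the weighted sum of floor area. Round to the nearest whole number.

Σ wᵢ·y = 26100×316 + 3300×221 + 18300×24 + 26500×357 + 13100×301 + 18900×288 + 14200×112 + 2200×119 + 12300×251 + 20000×297 + 5100×107 + 10700×335
  = 43272600
Σ wᵢ·x = 200×316 + 295×221 + 55×24 + 195×357 + 305×301 + 310×288 + 325×112 + 145×119 + 45×251 + 315×297 + 190×107 + 125×335
  = 601125
Ratio = 43272600 / 601125 = 71.986026

72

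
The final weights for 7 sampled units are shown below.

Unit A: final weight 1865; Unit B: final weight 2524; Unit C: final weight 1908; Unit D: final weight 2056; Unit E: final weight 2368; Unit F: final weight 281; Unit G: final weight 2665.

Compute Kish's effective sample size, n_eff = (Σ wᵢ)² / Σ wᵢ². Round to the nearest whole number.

6

Σ wᵢ = 1865 + 2524 + 1908 + 2056 + 2368 + 281 + 2665 = 13667
Σ wᵢ² = 3478225 + 6370576 + 3640464 + 4227136 + 5607424 + 78961 + 7102225 = 30505011
n_eff = 13667² / 30505011 = 186786889 / 30505011 = 6.1231543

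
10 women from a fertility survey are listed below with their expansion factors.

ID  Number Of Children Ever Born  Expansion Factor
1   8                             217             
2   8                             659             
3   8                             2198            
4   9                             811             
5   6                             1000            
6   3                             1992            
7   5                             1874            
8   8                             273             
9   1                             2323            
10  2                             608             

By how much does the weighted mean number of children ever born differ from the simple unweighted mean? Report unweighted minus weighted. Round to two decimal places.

Unweighted sum = 8 + 8 + 8 + 9 + 6 + 3 + 5 + 8 + 1 + 2 = 58
Unweighted mean = 58 / 10 = 5.8
Weighted sum = 8×217 + 8×659 + 8×2198 + 9×811 + 6×1000 + 3×1992 + 5×1874 + 8×273 + 1×2323 + 2×608
  = 1736 + 5272 + 17584 + 7299 + 6000 + 5976 + 9370 + 2184 + 2323 + 1216 = 58960
Sum of weights = 217 + 659 + 2198 + 811 + 1000 + 1992 + 1874 + 273 + 2323 + 608 = 11955
Weighted mean = 58960 / 11955 = 4.9318277
Difference (unweighted minus weighted) = 0.86817231

0.87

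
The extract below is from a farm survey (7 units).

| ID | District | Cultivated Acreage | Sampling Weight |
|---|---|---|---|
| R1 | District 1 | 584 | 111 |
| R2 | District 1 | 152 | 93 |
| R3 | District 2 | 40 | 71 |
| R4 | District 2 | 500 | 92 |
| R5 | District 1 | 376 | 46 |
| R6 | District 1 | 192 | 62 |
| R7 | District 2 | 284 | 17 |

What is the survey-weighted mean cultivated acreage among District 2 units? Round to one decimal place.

District 2 rows: R3, R4, R7
Weighted sum = 40×71 + 500×92 + 284×17
  = 2840 + 46000 + 4828 = 53668
Sum of weights = 180
Weighted mean = 53668 / 180 = 298.15556

298.2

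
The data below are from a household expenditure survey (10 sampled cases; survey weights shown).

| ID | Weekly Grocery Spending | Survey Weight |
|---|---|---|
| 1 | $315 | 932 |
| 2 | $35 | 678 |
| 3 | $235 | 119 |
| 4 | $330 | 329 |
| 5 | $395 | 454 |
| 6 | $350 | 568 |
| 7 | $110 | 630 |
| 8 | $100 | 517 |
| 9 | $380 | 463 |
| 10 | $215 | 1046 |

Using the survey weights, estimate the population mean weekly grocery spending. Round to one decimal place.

Weighted sum = 315×932 + 35×678 + 235×119 + 330×329 + 395×454 + 350×568 + 110×630 + 100×517 + 380×463 + 215×1046
  = 293580 + 23730 + 27965 + 108570 + 179330 + 198800 + 69300 + 51700 + 175940 + 224890 = 1353805
Sum of weights = 932 + 678 + 119 + 329 + 454 + 568 + 630 + 517 + 463 + 1046 = 5736
Weighted mean = 1353805 / 5736 = 236.019

236.0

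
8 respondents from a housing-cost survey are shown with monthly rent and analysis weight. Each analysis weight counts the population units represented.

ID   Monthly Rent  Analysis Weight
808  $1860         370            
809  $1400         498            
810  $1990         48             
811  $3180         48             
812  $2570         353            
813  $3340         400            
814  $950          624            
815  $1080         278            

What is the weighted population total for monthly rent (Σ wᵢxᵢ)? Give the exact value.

Weighted total = 1860×370 + 1400×498 + 1990×48 + 3180×48 + 2570×353 + 3340×400 + 950×624 + 1080×278
  = 688200 + 697200 + 95520 + 152640 + 907210 + 1336000 + 592800 + 300240 = 4769810

4769810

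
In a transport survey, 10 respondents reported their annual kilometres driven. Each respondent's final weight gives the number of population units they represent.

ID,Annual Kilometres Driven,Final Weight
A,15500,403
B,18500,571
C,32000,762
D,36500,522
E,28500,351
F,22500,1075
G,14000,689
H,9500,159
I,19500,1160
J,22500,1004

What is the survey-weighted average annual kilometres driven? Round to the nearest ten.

22520

Weighted sum = 15500×403 + 18500×571 + 32000×762 + 36500×522 + 28500×351 + 22500×1075 + 14000×689 + 9500×159 + 19500×1160 + 22500×1004
  = 150804500
Sum of weights = 403 + 571 + 762 + 522 + 351 + 1075 + 689 + 159 + 1160 + 1004 = 6696
Weighted mean = 150804500 / 6696 = 22521.58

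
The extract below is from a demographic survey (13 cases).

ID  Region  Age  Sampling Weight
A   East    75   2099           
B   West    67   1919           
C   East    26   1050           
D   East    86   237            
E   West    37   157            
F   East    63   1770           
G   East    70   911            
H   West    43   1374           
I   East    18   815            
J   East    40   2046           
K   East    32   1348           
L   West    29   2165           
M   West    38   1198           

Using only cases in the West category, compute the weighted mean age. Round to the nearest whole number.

West rows: B, E, H, L, M
Weighted sum = 67×1919 + 37×157 + 43×1374 + 29×2165 + 38×1198
  = 301773
Sum of weights = 1919 + 157 + 1374 + 2165 + 1198 = 6813
Weighted mean = 301773 / 6813 = 44.293703

44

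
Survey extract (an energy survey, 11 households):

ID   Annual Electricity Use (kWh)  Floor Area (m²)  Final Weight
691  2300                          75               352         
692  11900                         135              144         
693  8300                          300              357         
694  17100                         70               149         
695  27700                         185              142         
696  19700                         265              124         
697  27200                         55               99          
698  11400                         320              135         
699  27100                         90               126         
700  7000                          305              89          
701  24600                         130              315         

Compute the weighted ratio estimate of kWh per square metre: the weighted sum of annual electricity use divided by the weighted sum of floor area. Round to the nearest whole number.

Σ wᵢ·y = 2300×352 + 11900×144 + 8300×357 + 17100×149 + 27700×142 + 19700×124 + 27200×99 + 11400×135 + 27100×126 + 7000×89 + 24600×315
  = 809600 + 1713600 + 2963100 + 2547900 + 3933400 + 2442800 + 2692800 + 1539000 + 3414600 + 623000 + 7749000 = 30428800
Σ wᵢ·x = 75×352 + 135×144 + 300×357 + 70×149 + 185×142 + 265×124 + 55×99 + 320×135 + 90×126 + 305×89 + 130×315
  = 26400 + 19440 + 107100 + 10430 + 26270 + 32860 + 5445 + 43200 + 11340 + 27145 + 40950 = 350580
Ratio = 30428800 / 350580 = 86.795596

87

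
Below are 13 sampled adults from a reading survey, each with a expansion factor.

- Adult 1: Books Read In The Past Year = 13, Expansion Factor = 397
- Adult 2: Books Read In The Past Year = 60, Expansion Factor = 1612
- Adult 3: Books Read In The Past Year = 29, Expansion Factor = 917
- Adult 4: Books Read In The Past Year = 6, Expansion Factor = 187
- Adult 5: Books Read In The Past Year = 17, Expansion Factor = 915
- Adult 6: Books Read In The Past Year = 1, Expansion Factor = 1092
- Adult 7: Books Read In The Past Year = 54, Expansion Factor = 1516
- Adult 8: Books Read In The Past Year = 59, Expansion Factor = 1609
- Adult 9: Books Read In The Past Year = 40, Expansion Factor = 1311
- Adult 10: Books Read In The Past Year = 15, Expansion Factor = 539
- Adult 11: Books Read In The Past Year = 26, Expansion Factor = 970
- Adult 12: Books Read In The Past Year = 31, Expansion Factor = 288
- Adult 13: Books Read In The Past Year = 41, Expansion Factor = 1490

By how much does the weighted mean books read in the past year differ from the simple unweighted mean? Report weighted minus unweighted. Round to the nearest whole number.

7

Unweighted sum = 392
Unweighted mean = 392 / 13 = 30.153846
Weighted sum = 478801
Sum of weights = 12843
Weighted mean = 478801 / 12843 = 37.281087
Difference (weighted minus unweighted) = 7.1272408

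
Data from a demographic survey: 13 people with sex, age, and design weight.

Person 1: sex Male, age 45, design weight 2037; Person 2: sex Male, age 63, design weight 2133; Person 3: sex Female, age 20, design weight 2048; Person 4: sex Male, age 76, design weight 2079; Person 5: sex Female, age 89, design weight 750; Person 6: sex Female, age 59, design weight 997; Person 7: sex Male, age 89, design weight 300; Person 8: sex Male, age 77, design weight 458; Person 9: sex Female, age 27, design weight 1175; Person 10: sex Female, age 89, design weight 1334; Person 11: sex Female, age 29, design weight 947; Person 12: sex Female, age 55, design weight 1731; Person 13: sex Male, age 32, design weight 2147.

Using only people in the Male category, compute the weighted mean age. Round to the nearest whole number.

Male rows: 1, 2, 4, 7, 8, 13
Weighted sum = 45×2037 + 63×2133 + 76×2079 + 89×300 + 77×458 + 32×2147
  = 91665 + 134379 + 158004 + 26700 + 35266 + 68704 = 514718
Sum of weights = 9154
Weighted mean = 514718 / 9154 = 56.228752

56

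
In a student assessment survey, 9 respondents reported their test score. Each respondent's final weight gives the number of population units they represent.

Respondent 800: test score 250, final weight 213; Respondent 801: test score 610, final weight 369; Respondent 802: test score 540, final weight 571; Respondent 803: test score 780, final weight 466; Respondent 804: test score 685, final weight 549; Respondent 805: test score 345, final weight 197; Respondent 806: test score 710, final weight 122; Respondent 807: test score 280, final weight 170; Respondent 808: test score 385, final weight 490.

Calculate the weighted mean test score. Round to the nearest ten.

550

Weighted sum = 1717060
Sum of weights = 213 + 369 + 571 + 466 + 549 + 197 + 122 + 170 + 490 = 3147
Weighted mean = 1717060 / 3147 = 545.61805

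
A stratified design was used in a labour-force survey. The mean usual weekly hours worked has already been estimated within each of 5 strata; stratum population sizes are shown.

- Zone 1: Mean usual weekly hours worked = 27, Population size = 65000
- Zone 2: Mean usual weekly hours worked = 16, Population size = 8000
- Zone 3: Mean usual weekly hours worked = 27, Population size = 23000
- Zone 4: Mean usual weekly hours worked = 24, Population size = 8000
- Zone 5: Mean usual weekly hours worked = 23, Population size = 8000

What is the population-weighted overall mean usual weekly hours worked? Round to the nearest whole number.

26

Σ Nₕ·x̄ₕ = 27×65000 + 16×8000 + 27×23000 + 24×8000 + 23×8000
  = 1755000 + 128000 + 621000 + 192000 + 184000 = 2880000
Σ Nₕ = 65000 + 8000 + 23000 + 8000 + 8000 = 112000
Overall mean = 2880000 / 112000 = 25.714286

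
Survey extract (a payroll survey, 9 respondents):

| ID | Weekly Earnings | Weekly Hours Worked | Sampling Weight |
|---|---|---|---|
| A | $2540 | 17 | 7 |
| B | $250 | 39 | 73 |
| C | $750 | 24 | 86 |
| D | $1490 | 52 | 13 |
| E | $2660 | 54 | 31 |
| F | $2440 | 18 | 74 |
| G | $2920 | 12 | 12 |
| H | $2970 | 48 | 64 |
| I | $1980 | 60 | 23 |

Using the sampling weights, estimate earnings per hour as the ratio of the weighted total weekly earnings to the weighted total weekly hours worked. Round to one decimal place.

Σ wᵢ·y = 2540×7 + 250×73 + 750×86 + 1490×13 + 2660×31 + 2440×74 + 2920×12 + 2970×64 + 1980×23
  = 653580
Σ wᵢ·x = 17×7 + 39×73 + 24×86 + 52×13 + 54×31 + 18×74 + 12×12 + 48×64 + 60×23
  = 119 + 2847 + 2064 + 676 + 1674 + 1332 + 144 + 3072 + 1380 = 13308
Ratio = 653580 / 13308 = 49.111812

49.1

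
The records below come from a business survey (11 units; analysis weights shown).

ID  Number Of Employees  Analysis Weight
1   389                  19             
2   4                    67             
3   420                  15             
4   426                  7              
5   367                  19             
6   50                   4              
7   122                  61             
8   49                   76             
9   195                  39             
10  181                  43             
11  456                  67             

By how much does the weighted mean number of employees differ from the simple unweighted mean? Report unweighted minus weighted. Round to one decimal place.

Unweighted sum = 389 + 4 + 420 + 426 + 367 + 50 + 122 + 49 + 195 + 181 + 456 = 2659
Unweighted mean = 2659 / 11 = 241.72727
Weighted sum = 389×19 + 4×67 + 420×15 + 426×7 + 367×19 + 50×4 + 122×61 + 49×76 + 195×39 + 181×43 + 456×67
  = 7391 + 268 + 6300 + 2982 + 6973 + 200 + 7442 + 3724 + 7605 + 7783 + 30552 = 81220
Sum of weights = 417
Weighted mean = 81220 / 417 = 194.77218
Difference (unweighted minus weighted) = 46.95509

47.0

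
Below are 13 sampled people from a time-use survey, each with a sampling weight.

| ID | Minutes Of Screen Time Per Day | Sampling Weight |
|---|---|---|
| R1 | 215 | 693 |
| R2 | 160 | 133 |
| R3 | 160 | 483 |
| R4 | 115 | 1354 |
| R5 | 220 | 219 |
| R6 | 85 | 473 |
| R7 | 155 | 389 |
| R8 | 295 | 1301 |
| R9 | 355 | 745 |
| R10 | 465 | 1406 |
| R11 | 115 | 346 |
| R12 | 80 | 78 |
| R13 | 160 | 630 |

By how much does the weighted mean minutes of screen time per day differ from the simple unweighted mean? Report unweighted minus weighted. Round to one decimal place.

Unweighted sum = 2580
Unweighted mean = 2580 / 13 = 198.46154
Weighted sum = 2000835
Sum of weights = 8250
Weighted mean = 2000835 / 8250 = 242.52545
Difference (unweighted minus weighted) = -44.063916

-44.1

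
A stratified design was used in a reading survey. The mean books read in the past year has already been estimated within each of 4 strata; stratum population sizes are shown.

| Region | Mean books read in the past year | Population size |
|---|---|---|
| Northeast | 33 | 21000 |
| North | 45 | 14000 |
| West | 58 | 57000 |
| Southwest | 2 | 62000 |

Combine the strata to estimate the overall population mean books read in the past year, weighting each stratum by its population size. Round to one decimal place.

30.9

Σ Nₕ·x̄ₕ = 33×21000 + 45×14000 + 58×57000 + 2×62000
  = 4753000
Σ Nₕ = 21000 + 14000 + 57000 + 62000 = 154000
Overall mean = 4753000 / 154000 = 30.863636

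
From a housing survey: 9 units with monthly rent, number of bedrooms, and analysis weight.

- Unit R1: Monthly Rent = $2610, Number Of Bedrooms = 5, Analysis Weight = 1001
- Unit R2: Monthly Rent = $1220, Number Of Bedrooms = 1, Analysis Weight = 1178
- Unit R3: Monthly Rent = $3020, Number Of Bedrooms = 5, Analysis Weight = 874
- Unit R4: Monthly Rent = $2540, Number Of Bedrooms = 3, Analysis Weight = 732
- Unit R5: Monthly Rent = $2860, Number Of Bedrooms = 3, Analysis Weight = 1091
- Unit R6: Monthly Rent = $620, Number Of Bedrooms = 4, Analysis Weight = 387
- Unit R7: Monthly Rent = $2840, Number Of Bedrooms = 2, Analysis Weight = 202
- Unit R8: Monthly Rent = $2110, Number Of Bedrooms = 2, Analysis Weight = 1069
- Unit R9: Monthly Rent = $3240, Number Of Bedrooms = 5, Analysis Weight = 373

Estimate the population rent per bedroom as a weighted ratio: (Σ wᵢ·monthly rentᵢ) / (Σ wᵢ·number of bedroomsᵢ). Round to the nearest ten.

730

Σ wᵢ·y = 2610×1001 + 1220×1178 + 3020×874 + 2540×732 + 2860×1091 + 620×387 + 2840×202 + 2110×1069 + 3240×373
  = 2612610 + 1437160 + 2639480 + 1859280 + 3120260 + 239940 + 573680 + 2255590 + 1208520 = 15946520
Σ wᵢ·x = 5×1001 + 1×1178 + 5×874 + 3×732 + 3×1091 + 4×387 + 2×202 + 2×1069 + 5×373
  = 21977
Ratio = 15946520 / 21977 = 725.6004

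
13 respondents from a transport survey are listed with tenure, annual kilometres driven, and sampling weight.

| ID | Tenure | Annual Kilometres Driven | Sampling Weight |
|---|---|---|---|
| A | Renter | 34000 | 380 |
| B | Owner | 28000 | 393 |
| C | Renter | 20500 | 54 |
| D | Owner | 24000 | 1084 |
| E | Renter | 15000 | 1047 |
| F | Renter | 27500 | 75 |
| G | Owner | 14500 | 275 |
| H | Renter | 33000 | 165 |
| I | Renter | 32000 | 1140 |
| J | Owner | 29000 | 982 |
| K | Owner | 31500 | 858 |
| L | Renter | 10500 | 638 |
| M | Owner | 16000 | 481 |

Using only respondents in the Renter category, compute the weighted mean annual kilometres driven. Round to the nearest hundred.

23000

Renter rows: A, C, E, F, H, I, L
Weighted sum = 34000×380 + 20500×54 + 15000×1047 + 27500×75 + 33000×165 + 32000×1140 + 10500×638
  = 12920000 + 1107000 + 15705000 + 2062500 + 5445000 + 36480000 + 6699000 = 80418500
Sum of weights = 380 + 54 + 1047 + 75 + 165 + 1140 + 638 = 3499
Weighted mean = 80418500 / 3499 = 22983.281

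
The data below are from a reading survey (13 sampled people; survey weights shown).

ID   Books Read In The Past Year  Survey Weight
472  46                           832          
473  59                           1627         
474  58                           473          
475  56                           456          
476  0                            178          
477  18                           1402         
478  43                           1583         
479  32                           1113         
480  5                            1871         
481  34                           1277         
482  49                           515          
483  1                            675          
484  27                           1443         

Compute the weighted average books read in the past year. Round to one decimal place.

Weighted sum = 433800
Sum of weights = 13445
Weighted mean = 433800 / 13445 = 32.264782

32.3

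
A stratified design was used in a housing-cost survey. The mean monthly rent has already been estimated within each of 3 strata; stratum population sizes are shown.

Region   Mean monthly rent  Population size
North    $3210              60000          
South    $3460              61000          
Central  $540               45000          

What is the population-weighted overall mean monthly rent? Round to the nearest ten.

2580

Σ Nₕ·x̄ₕ = 3210×60000 + 3460×61000 + 540×45000
  = 427960000
Σ Nₕ = 60000 + 61000 + 45000 = 166000
Overall mean = 427960000 / 166000 = 2578.0723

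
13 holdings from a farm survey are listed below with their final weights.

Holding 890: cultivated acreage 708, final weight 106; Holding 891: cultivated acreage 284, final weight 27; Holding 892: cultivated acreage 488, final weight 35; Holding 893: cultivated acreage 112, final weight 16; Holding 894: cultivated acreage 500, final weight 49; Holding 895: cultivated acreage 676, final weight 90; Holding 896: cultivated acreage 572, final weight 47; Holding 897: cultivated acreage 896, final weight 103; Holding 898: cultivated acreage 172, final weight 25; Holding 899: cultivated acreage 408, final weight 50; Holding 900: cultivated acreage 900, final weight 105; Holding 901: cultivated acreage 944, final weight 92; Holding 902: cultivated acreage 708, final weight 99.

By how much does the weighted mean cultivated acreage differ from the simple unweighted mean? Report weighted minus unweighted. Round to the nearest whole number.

Unweighted sum = 7368
Unweighted mean = 7368 / 13 = 566.76923
Weighted sum = 582240
Sum of weights = 844
Weighted mean = 582240 / 844 = 689.85782
Difference (weighted minus unweighted) = 123.08859

123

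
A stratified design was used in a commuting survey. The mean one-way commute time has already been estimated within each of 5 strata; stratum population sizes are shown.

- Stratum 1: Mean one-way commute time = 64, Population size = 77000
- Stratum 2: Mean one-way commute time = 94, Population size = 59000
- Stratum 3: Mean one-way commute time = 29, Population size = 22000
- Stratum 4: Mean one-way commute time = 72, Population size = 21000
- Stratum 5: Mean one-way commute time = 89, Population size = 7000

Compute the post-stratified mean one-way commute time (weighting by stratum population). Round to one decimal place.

71.2

Σ Nₕ·x̄ₕ = 13247000
Σ Nₕ = 77000 + 59000 + 22000 + 21000 + 7000 = 186000
Overall mean = 13247000 / 186000 = 71.22043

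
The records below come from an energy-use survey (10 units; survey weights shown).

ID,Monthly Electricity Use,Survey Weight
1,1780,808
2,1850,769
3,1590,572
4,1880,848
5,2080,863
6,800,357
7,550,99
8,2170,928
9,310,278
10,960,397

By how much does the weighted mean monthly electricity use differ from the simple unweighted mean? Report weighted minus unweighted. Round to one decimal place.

289.2

Unweighted sum = 1780 + 1850 + 1590 + 1880 + 2080 + 800 + 550 + 2170 + 310 + 960 = 13970
Unweighted mean = 13970 / 10 = 1397
Weighted sum = 1780×808 + 1850×769 + 1590×572 + 1880×848 + 2080×863 + 800×357 + 550×99 + 2170×928 + 310×278 + 960×397
  = 1438240 + 1422650 + 909480 + 1594240 + 1795040 + 285600 + 54450 + 2013760 + 86180 + 381120 = 9980760
Sum of weights = 5919
Weighted mean = 9980760 / 5919 = 1686.224
Difference (weighted minus unweighted) = 289.22402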